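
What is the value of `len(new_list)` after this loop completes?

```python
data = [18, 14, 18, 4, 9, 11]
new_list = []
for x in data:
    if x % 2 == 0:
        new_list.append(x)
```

Count even numbers in [18, 14, 18, 4, 9, 11]
`new_list` takes the values: [] → [18] → [18, 14] → [18, 14, 18] → [18, 14, 18, 4]
So `len(new_list)` = 4

Answer: 4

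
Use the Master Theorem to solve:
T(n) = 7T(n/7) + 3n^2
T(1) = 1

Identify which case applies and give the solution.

a=7, b=7, f(n)=3n^2. log_7(7) = 1. Since c=2 > 1 and the regularity condition holds (7(n/7)^2 = (7/7^2)n^2 with 7/7^2 < 1), Case 3 applies: T(n) = Θ(f(n)) = O(n^2).

Answer: O(n^2) - Case 3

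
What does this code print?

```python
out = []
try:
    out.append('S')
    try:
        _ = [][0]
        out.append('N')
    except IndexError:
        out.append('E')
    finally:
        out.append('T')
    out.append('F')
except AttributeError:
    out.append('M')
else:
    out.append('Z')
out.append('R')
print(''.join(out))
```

Execution trace: 'S' (try body) → 'E' (inner except IndexError) → 'T' (inner finally) → 'F' (try body, no exception) → 'Z' (else) → 'R' (after the try/except). Output: SETFZR

Answer: SETFZR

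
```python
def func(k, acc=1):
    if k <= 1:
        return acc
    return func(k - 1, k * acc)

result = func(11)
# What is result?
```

Accumulator trace (n, acc): (11, 1) -> (10, 11) -> (9, 110) -> (8, 990) -> (7, 7920) -> (6, 55440) -> (5, 332640) -> (4, 1663200) -> (3, 6652800) -> (2, 19958400) -> (1, 39916800) -> return 39916800

Answer: 39916800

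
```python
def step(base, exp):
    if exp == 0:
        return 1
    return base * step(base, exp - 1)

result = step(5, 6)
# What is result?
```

step(5, 6) = 5 * 5 * 5 * 5 * 5 * 5 = 15625

Answer: 15625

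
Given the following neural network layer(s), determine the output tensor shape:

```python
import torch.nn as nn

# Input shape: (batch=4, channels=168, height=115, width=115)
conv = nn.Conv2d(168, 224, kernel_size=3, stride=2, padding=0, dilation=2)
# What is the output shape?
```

Input: (4, 168, 115, 115) -> Output: (4, 224, 56, 56)

Answer: (4, 224, 56, 56)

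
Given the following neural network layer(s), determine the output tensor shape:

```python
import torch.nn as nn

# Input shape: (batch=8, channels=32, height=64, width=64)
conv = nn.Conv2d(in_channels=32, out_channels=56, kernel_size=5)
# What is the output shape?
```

Input: (8, 32, 64, 64) -> Output: (8, 56, 60, 60)

Answer: (8, 56, 60, 60)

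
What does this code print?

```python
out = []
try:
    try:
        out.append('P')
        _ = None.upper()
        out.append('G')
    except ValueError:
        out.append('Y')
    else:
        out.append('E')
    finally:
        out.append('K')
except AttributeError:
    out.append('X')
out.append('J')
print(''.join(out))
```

Execution trace: 'P' (inner try body) → 'K' (inner finally) → 'X' (outer except AttributeError) → 'J' (after the try/except). Output: PKXJ

Answer: PKXJ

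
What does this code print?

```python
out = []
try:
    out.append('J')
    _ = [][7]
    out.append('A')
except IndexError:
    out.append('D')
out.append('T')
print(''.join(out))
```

Execution trace: 'J' (try body) → 'D' (except IndexError) → 'T' (after the try/except). Output: JDT

Answer: JDT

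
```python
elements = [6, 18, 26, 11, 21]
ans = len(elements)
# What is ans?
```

Trace:
`elements = [6, 18, 26, 11, 21]` → elements = [6, 18, 26, 11, 21]
`ans = len(elements)` → ans = 5
So ans = 5

Answer: 5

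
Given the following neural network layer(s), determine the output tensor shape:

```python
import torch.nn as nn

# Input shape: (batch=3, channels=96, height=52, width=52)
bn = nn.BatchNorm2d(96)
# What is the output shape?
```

Input: (3, 96, 52, 52) -> Output: (3, 96, 52, 52)

Answer: (3, 96, 52, 52)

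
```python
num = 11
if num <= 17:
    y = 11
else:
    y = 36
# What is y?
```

Trace:
`num = 11` → num = 11
`if num <= 17: ...` → num <= 17 is True → y = 11
So y = 11

Answer: 11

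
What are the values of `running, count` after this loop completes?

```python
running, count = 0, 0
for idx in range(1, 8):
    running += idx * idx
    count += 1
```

Sum of squares and count
`running, count` takes the values: (0, 0) → (1, 0) → (1, 1) → (5, 1) → (5, 2) → (14, 2) → (14, 3) → (30, 3) → (30, 4) → (55, 4) → (55, 5) → (91, 5) → (91, 6) → (140, 6) → (140, 7)

Answer: 140, 7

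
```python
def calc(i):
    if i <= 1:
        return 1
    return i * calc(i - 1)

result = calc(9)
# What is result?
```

calc(9) = 9 * 8 * 7 * 6 * 5 * 4 * 3 * 2 * 1 = 362880

Answer: 362880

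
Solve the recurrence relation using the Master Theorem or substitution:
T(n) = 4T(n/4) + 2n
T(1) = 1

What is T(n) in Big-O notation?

By Master Theorem: a=4, b=4, f(n)=2n. Since log_4(4) = 1 and f(n) = Θ(n^1), Case 2 applies. T(n) = O(n log n).

Answer: O(n log n)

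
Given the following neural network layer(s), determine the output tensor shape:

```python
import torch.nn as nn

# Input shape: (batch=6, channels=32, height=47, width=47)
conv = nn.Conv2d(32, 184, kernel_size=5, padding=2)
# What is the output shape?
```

Input: (6, 32, 47, 47) -> Output: (6, 184, 47, 47)

Answer: (6, 184, 47, 47)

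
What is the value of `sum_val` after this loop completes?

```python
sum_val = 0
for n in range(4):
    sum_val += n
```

Sum of 0 to 3 = 6
`sum_val` takes the values: 0 → 1 → 3 → 6

Answer: 6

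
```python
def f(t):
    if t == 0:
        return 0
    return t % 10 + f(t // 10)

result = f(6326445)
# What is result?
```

Sum of digits of 6326445: 5 + 4 + 4 + 6 + 2 + 3 + 6 = 30

Answer: 30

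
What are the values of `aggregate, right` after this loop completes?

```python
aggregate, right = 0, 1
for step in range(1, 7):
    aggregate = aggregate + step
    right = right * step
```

Sum and factorial of 1 to 6
`aggregate, right` takes the values: (0, 1) → (1, 1) → (3, 1) → (3, 2) → (6, 2) → (6, 6) → (10, 6) → (10, 24) → (15, 24) → (15, 120) → (21, 120) → (21, 720)

Answer: 21, 720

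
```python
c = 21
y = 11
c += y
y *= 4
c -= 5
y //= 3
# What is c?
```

Trace:
`c = 21` → c = 21
`y = 11` → y = 11
`c += y` → c = 32
`y *= 4` → y = 44
`c -= 5` → c = 27
`y //= 3` → y = 14
So c = 27

Answer: 27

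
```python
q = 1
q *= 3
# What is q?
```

Trace:
`q = 1` → q = 1
`q *= 3` → q = 3
So q = 3

Answer: 3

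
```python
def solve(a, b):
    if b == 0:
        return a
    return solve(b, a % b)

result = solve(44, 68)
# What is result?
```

solve(44, 68) -> solve(68, 44) -> solve(44, 24) -> solve(24, 20) -> solve(20, 4) -> solve(4, 0) -> 4

Answer: 4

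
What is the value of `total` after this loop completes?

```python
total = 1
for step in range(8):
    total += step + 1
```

Start at 1, add 1 to 8 = 37
`total` takes the values: 1 → 2 → 4 → 7 → 11 → 16 → 22 → 29 → 37

Answer: 37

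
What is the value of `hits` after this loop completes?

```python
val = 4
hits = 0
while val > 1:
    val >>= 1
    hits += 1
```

Count right shifts until 1
`hits` takes the values: 0 → 1 → 2

Answer: 2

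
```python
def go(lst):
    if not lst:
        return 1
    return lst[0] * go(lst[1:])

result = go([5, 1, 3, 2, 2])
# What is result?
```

Product over [5, 1, 3, 2, 2] = 5 * 1 * 3 * 2 * 2 = 60

Answer: 60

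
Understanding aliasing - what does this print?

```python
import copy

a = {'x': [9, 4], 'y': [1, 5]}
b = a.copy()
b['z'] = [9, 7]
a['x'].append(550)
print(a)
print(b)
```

Key concept: shallow copy of dict with mutable values.
Step by step:
`a = {'x': [9, 4], 'y': [1, 5]}` → a = {'x': [9, 4], 'y': [1, 5]}
`b = a.copy()` → b = {'x': [9, 4], 'y': [1, 5]}
`b['z'] = [9, 7]` → b = {'x': [9, 4], 'y': [1, 5], 'z': [9, 7]}
`a['x'].append(550)` → a = {'x': [9, 4, 550], 'y': [1, 5]}; b = {'x': [9, 4, 550], 'y': [1, 5], 'z': [9, 7]}
`print(a)` → prints {'x': [9, 4, 550], 'y': [1, 5]}
`print(b)` → prints {'x': [9, 4, 550], 'y': [1, 5], 'z': [9, 7]}

Answer:
{'x': [9, 4, 550], 'y': [1, 5]}
{'x': [9, 4, 550], 'y': [1, 5], 'z': [9, 7]}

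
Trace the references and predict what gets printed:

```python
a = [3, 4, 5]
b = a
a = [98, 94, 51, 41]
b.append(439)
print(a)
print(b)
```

Key concept: rebinding vs mutation: a is rebound to a new list, b still points at the original.
Step by step:
`a = [3, 4, 5]` → a = [3, 4, 5]
`b = a` → b = [3, 4, 5] (same object as a)
`a = [98, 94, 51, 41]` → a = [98, 94, 51, 41]
`b.append(439)` → b = [3, 4, 5, 439]
`print(a)` → prints [98, 94, 51, 41]
`print(b)` → prints [3, 4, 5, 439]

Answer:
[98, 94, 51, 41]
[3, 4, 5, 439]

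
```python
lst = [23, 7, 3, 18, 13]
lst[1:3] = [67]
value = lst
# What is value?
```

Trace:
`lst = [23, 7, 3, 18, 13]` → lst = [23, 7, 3, 18, 13]
`lst[1:3] = [67]` → lst = [23, 67, 18, 13]
`value = lst` → value = [23, 67, 18, 13]
So value = [23, 67, 18, 13]

Answer: [23, 67, 18, 13]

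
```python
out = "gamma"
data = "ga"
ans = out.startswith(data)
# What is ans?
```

Trace:
`out = "gamma"` → out = 'gamma'
`data = "ga"` → data = 'ga'
`ans = out.startswith(data)` → ans = True
So ans = True

Answer: True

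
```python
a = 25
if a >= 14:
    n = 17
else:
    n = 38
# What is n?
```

Trace:
`a = 25` → a = 25
`if a >= 14: ...` → a >= 14 is True → n = 17
So n = 17

Answer: 17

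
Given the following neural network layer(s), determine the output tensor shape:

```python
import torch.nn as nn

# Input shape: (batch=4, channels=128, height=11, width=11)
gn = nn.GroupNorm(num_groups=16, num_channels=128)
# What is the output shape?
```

Input: (4, 128, 11, 11) -> Output: (4, 128, 11, 11)

Answer: (4, 128, 11, 11)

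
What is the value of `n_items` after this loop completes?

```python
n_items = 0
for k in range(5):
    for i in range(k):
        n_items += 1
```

Triangle number: 0+1+2+...+4
`n_items` takes the values: 0 → 1 → 2 → 3 → 4 → 5 → 6 → 7 → 8 → 9 → 10

Answer: 10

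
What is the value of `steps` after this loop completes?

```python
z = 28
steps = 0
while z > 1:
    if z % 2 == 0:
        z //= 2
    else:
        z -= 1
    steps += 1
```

Steps to reduce 28 to 1
`steps` takes the values: 0 → 1 → 2 → 3 → 4 → 5 → 6

Answer: 6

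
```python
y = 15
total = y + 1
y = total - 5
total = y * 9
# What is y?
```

Trace:
`y = 15` → y = 15
`total = y + 1` → total = 16
`y = total - 5` → y = 11
`total = y * 9` → total = 99
So y = 11

Answer: 11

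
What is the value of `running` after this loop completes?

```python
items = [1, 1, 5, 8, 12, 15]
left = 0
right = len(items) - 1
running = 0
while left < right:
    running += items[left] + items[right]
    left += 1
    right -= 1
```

Sum of pairs from ends
`running` takes the values: 0 → 16 → 29 → 42

Answer: 42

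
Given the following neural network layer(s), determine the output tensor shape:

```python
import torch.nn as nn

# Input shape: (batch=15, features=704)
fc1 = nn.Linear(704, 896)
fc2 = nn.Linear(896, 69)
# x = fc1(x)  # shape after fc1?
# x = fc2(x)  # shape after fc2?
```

Input: (15, 704) -> after fc1: (15, 896) -> Output: (15, 69)

Answer: (15, 69)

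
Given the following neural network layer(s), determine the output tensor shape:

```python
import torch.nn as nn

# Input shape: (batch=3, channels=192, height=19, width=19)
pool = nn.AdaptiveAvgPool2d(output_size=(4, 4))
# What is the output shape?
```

Input: (3, 192, 19, 19) -> Output: (3, 192, 4, 4)

Answer: (3, 192, 4, 4)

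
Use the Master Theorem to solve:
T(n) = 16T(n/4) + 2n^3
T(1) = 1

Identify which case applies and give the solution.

a=16, b=4, f(n)=2n^3. log_4(16) = 2. Since c=3 > 2 and the regularity condition holds (16(n/4)^3 = (16/4^3)n^3 with 16/4^3 < 1), Case 3 applies: T(n) = Θ(f(n)) = O(n^3).

Answer: O(n^3) - Case 3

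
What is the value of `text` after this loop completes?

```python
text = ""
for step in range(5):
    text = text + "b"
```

Repeat 'b' 5 times
`text` takes the values: "" → "b" → "bb" → "bbb" → "bbbb" → "bbbbb"

Answer: "bbbbb"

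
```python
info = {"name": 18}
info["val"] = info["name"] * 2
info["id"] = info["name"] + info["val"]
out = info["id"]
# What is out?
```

Trace:
`info = {"name": 18}` → info = {'name': 18}
`info["val"] = info["name"] * 2` → info = {'name': 18, 'val': 36}
`info["id"] = info["name"] + info["val"]` → info = {'name': 18, 'val': 36, 'id': 54}
`out = info["id"]` → out = 54
So out = 54

Answer: 54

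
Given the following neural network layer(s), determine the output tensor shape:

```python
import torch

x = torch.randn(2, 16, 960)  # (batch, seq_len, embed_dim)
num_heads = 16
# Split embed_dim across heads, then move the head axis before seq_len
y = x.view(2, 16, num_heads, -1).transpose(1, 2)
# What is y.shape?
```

Input: (2, 16, 960) -> head_dim = 960 // 16 = 60; after view: (2, 16, 16, 60) -> after transpose(1, 2): (2, 16, 16, 60) -> Output: (2, 16, 16, 60)

Answer: (2, 16, 16, 60)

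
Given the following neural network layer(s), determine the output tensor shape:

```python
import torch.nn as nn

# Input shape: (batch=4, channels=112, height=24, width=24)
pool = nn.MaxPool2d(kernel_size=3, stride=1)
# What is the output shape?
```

Input: (4, 112, 24, 24) -> Output: (4, 112, 22, 22)

Answer: (4, 112, 22, 22)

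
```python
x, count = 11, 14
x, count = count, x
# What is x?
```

Trace:
`x, count = 11, 14` → x = 11; count = 14
`x, count = count, x` → x = 14; count = 11
So x = 14

Answer: 14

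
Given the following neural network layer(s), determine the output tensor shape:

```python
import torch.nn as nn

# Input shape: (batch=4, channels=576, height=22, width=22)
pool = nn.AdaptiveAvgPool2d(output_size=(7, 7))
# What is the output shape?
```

Input: (4, 576, 22, 22) -> Output: (4, 576, 7, 7)

Answer: (4, 576, 7, 7)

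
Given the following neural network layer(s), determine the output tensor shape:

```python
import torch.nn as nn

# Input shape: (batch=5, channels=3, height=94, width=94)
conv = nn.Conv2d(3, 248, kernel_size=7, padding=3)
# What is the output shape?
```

Input: (5, 3, 94, 94) -> Output: (5, 248, 94, 94)

Answer: (5, 248, 94, 94)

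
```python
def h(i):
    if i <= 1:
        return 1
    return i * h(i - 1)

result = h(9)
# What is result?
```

h(9) = 9 * 8 * 7 * 6 * 5 * 4 * 3 * 2 * 1 = 362880

Answer: 362880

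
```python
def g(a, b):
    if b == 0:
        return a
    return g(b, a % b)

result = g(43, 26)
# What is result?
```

g(43, 26) -> g(26, 17) -> g(17, 9) -> g(9, 8) -> g(8, 1) -> g(1, 0) -> 1

Answer: 1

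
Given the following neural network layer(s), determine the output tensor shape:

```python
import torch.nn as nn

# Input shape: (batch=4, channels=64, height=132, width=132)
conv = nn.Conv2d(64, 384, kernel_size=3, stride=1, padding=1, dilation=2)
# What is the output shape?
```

Input: (4, 64, 132, 132) -> Output: (4, 384, 130, 130)

Answer: (4, 384, 130, 130)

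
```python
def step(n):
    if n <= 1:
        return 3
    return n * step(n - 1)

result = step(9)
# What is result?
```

step(9) = 9 * 8 * 7 * 6 * 5 * 4 * 3 * 2 * 3 = 1088640

Answer: 1088640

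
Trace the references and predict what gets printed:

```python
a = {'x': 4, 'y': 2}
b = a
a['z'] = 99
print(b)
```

Key concept: dict aliasing.
Step by step:
`a = {'x': 4, 'y': 2}` → a = {'x': 4, 'y': 2}
`b = a` → b = {'x': 4, 'y': 2} (same object as a)
`a['z'] = 99` → a = {'x': 4, 'y': 2, 'z': 99} (same object as b); b = {'x': 4, 'y': 2, 'z': 99} (same object as a)
`print(b)` → prints {'x': 4, 'y': 2, 'z': 99}

Answer: {'x': 4, 'y': 2, 'z': 99}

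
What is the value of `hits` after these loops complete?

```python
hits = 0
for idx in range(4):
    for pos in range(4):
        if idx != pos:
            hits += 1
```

4² - 4 (exclude diagonal)
`hits` takes the values: 0 → 1 → 2 → 3 → 4 → 5 → 6 → 7 → 8 → 9 → 10 → 11 → 12

Answer: 12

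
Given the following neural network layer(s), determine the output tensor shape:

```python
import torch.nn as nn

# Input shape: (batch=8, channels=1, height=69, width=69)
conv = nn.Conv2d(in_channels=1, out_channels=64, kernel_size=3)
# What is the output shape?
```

Input: (8, 1, 69, 69) -> Output: (8, 64, 67, 67)

Answer: (8, 64, 67, 67)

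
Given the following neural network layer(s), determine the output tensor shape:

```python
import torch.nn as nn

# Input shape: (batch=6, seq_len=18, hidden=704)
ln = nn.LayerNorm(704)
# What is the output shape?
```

Input: (6, 18, 704) -> Output: (6, 18, 704)

Answer: (6, 18, 704)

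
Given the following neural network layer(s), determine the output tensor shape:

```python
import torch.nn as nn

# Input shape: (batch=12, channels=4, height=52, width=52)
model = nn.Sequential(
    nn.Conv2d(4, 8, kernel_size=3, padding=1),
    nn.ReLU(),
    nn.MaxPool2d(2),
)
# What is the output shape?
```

Input: (12, 4, 52, 52) -> after Conv2d: (12, 8, 52, 52) -> after ReLU: (12, 8, 52, 52) -> Output: (12, 8, 26, 26)

Answer: (12, 8, 26, 26)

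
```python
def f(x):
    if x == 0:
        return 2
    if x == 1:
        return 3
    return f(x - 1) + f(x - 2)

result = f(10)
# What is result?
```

Build up from base cases: f(0)=2, f(1)=3, f(2)=5, f(3)=8, f(4)=13, f(5)=21, f(6)=34, ..., f(10)=233

Answer: 233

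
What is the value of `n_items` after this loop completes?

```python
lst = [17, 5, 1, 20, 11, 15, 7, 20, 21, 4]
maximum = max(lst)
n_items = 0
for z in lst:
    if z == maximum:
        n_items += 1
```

Count of max value 21 in [17, 5, 1, 20, 11, 15, 7, 20, 21, 4]
`n_items` takes the values: 0 → 1

Answer: 1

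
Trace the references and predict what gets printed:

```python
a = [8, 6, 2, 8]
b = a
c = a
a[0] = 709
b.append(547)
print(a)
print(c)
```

Key concept: multiple aliases.
Step by step:
`a = [8, 6, 2, 8]` → a = [8, 6, 2, 8]
`b = a` → b = [8, 6, 2, 8] (same object as a)
`c = a` → c = [8, 6, 2, 8] (same object as a, b)
`a[0] = 709` → a = [709, 6, 2, 8] (same object as b, c); b = [709, 6, 2, 8] (same object as a, c); c = [709, 6, 2, 8] (same object as a, b)
`b.append(547)` → a = [709, 6, 2, 8, 547] (same object as b, c); b = [709, 6, 2, 8, 547] (same object as a, c); c = [709, 6, 2, 8, 547] (same object as a, b)
`print(a)` → prints [709, 6, 2, 8, 547]
`print(c)` → prints [709, 6, 2, 8, 547]

Answer:
[709, 6, 2, 8, 547]
[709, 6, 2, 8, 547]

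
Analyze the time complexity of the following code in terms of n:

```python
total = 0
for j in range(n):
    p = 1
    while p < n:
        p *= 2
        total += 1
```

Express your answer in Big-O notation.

Each loop level contributes: n × log n. Multiplying the contributions gives O(n log n).

Answer: O(n log n)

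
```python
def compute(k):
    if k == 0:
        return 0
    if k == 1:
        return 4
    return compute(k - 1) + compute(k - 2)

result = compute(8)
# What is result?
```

Build up from base cases: compute(0)=0, compute(1)=4, compute(2)=4, compute(3)=8, compute(4)=12, compute(5)=20, compute(6)=32, ..., compute(8)=84

Answer: 84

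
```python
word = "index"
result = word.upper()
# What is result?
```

Trace:
`word = "index"` → word = 'index'
`result = word.upper()` → result = 'INDEX'
So result = 'INDEX'

Answer: 'INDEX'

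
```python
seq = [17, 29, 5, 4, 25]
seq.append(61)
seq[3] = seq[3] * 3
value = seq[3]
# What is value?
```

Trace:
`seq = [17, 29, 5, 4, 25]` → seq = [17, 29, 5, 4, 25]
`seq.append(61)` → seq = [17, 29, 5, 4, 25, 61]
`seq[3] = seq[3] * 3` → seq = [17, 29, 5, 12, 25, 61]
`value = seq[3]` → value = 12
So value = 12

Answer: 12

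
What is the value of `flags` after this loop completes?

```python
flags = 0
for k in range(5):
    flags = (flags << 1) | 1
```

Build 5 consecutive 1-bits: 0b11111
`flags` takes the values: 0 → 1 → 3 → 7 → 15 → 31

Answer: 31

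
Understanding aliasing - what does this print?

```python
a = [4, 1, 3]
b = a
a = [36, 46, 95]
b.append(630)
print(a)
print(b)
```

Key concept: rebinding vs mutation: a is rebound to a new list, b still points at the original.
Step by step:
`a = [4, 1, 3]` → a = [4, 1, 3]
`b = a` → b = [4, 1, 3] (same object as a)
`a = [36, 46, 95]` → a = [36, 46, 95]
`b.append(630)` → b = [4, 1, 3, 630]
`print(a)` → prints [36, 46, 95]
`print(b)` → prints [4, 1, 3, 630]

Answer:
[36, 46, 95]
[4, 1, 3, 630]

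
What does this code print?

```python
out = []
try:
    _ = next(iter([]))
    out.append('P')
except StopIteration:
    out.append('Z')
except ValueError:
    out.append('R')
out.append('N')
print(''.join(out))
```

Execution trace: 'Z' (except StopIteration) → 'N' (after the try/except). Output: ZN

Answer: ZN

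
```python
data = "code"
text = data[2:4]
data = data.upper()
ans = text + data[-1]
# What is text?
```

Trace:
`data = "code"` → data = 'code'
`text = data[2:4]` → text = 'de'
`data = data.upper()` → data = 'CODE'
`ans = text + data[-1]` → ans = 'deE'
So text = 'de'

Answer: 'de'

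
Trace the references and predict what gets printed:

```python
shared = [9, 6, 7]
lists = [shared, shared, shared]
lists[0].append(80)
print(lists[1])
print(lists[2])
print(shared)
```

Key concept: list of same reference.
Step by step:
`shared = [9, 6, 7]` → shared = [9, 6, 7]
`lists = [shared, shared, shared]` → lists = [[9, 6, 7], [9, 6, 7], [9, 6, 7]]
`lists[0].append(80)` → shared = [9, 6, 7, 80]; lists = [[9, 6, 7, 80], [9, 6, 7, 80], [9, 6, 7, 80]]
`print(lists[1])` → prints [9, 6, 7, 80]
`print(lists[2])` → prints [9, 6, 7, 80]
`print(shared)` → prints [9, 6, 7, 80]

Answer:
[9, 6, 7, 80]
[9, 6, 7, 80]
[9, 6, 7, 80]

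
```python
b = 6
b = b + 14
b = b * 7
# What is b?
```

Trace:
`b = 6` → b = 6
`b = b + 14` → b = 20
`b = b * 7` → b = 140
So b = 140

Answer: 140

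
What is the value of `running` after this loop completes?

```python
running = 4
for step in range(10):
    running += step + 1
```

Start at 4, add 1 to 10 = 59
`running` takes the values: 4 → 5 → 7 → 10 → 14 → 19 → 25 → 32 → 40 → 49 → 59

Answer: 59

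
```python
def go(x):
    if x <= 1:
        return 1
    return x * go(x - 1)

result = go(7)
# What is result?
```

go(7) = 7 * 6 * 5 * 4 * 3 * 2 * 1 = 5040

Answer: 5040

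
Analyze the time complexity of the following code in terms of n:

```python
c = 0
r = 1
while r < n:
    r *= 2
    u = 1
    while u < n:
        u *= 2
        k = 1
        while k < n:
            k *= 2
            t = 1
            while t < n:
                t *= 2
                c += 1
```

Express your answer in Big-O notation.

Each loop level contributes: log n × log n × log n × log n. Multiplying the contributions gives O(log^4 n).

Answer: O(log^4 n)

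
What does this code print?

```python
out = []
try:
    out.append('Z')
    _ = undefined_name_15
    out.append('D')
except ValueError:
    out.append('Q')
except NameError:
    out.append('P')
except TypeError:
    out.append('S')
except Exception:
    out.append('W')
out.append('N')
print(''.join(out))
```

Execution trace: 'Z' (try body) → 'P' (except NameError) → 'N' (after the try/except). Output: ZPN

Answer: ZPN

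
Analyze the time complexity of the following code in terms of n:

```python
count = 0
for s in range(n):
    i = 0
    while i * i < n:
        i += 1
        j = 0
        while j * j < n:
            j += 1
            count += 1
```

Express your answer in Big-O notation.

Each loop level contributes: n × √n × √n. Multiplying the contributions gives O(n^2).

Answer: O(n^2)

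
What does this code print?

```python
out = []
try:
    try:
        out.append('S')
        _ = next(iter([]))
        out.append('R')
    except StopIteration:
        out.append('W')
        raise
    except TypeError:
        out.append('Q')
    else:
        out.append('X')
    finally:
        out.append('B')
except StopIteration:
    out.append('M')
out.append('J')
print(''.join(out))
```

Execution trace: 'S' (inner try body) → 'W' (inner except StopIteration) → 'B' (inner finally) → 'M' (outer except StopIteration) → 'J' (after the try/except). Output: SWBMJ

Answer: SWBMJ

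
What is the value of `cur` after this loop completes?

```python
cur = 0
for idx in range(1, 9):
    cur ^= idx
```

XOR of 1 to 8
`cur` takes the values: 0 → 1 → 3 → 0 → 4 → 1 → 7 → 0 → 8

Answer: 8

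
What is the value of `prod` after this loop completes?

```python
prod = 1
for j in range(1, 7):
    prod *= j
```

6! = 720
`prod` takes the values: 1 → 2 → 6 → 24 → 120 → 720

Answer: 720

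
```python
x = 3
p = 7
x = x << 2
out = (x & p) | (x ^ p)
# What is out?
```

Trace:
`x = 3` → x = 3
`p = 7` → p = 7
`x = x << 2` → x = 12
`out = (x & p) | (x ^ p)` → out = 15
So out = 15

Answer: 15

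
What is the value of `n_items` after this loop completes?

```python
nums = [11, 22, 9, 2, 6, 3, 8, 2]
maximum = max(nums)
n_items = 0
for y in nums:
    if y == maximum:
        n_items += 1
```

Count of max value 22 in [11, 22, 9, 2, 6, 3, 8, 2]
`n_items` takes the values: 0 → 1

Answer: 1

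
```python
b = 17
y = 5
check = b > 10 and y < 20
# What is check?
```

Trace:
`b = 17` → b = 17
`y = 5` → y = 5
`check = b > 10 and y < 20` → check = True
So check = True

Answer: True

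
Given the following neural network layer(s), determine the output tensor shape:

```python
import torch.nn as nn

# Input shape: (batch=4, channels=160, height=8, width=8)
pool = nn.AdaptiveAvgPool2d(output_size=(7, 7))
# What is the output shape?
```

Input: (4, 160, 8, 8) -> Output: (4, 160, 7, 7)

Answer: (4, 160, 7, 7)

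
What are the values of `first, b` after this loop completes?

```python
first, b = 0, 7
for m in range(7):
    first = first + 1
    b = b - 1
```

first goes 0→7, b goes 7→0
`first, b` takes the values: (0, 7) → (1, 7) → (1, 6) → (2, 6) → (2, 5) → (3, 5) → (3, 4) → (4, 4) → (4, 3) → (5, 3) → (5, 2) → (6, 2) → (6, 1) → (7, 1) → (7, 0)

Answer: 7, 0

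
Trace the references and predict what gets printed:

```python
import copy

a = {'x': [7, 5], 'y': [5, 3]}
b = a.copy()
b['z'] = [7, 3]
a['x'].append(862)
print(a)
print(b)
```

Key concept: shallow copy of dict with mutable values.
Step by step:
`a = {'x': [7, 5], 'y': [5, 3]}` → a = {'x': [7, 5], 'y': [5, 3]}
`b = a.copy()` → b = {'x': [7, 5], 'y': [5, 3]}
`b['z'] = [7, 3]` → b = {'x': [7, 5], 'y': [5, 3], 'z': [7, 3]}
`a['x'].append(862)` → a = {'x': [7, 5, 862], 'y': [5, 3]}; b = {'x': [7, 5, 862], 'y': [5, 3], 'z': [7, 3]}
`print(a)` → prints {'x': [7, 5, 862], 'y': [5, 3]}
`print(b)` → prints {'x': [7, 5, 862], 'y': [5, 3], 'z': [7, 3]}

Answer:
{'x': [7, 5, 862], 'y': [5, 3]}
{'x': [7, 5, 862], 'y': [5, 3], 'z': [7, 3]}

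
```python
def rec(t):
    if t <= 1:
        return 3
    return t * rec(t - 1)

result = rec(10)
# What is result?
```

rec(10) = 10 * 9 * 8 * 7 * 6 * 5 * 4 * 3 * 2 * 3 = 10886400

Answer: 10886400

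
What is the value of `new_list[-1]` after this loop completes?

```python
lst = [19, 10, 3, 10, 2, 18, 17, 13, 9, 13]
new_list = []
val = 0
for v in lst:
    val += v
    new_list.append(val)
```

Cumulative sum ends at 114
`new_list` takes the values: [] → [19] → [19, 29] → [19, 29, 32] → [19, 29, 32, 42] → [19, 29, 32, 42, 44] → [19, 29, 32, 42, 44, 62] → [19, 29, 32, 42, 44, 62, 79] → [19, 29, 32, 42, 44, 62, 79, 92] → [19, 29, 32, 42, 44, 62, 79, 92, 101] → [19, 29, 32, 42, 44, 62, 79, 92, 101, 114]
So `new_list[-1]` = 114

Answer: 114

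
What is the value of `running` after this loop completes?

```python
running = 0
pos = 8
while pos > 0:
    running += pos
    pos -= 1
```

Sum 8 down to 1
`running` takes the values: 0 → 8 → 15 → 21 → 26 → 30 → 33 → 35 → 36

Answer: 36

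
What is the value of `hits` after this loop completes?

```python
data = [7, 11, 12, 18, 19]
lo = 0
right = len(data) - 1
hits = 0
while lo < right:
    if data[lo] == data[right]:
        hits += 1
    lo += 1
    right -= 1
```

Count matching pairs from ends
`hits` takes the values: 0

Answer: 0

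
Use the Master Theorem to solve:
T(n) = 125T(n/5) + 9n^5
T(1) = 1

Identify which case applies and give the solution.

a=125, b=5, f(n)=9n^5. log_5(125) = 3. Since c=5 > 3 and the regularity condition holds (125(n/5)^5 = (125/5^5)n^5 with 125/5^5 < 1), Case 3 applies: T(n) = Θ(f(n)) = O(n^5).

Answer: O(n^5) - Case 3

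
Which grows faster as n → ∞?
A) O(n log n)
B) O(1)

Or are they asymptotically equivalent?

O(n log n) vs O(1): Higher order terms dominate.

Answer: A) O(n log n) grows faster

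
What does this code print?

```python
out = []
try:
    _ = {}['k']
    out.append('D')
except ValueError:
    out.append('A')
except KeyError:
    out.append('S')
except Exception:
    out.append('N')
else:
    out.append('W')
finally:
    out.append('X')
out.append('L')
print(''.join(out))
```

Execution trace: 'S' (except KeyError) → 'X' (finally) → 'L' (after the try/except). Output: SXL

Answer: SXL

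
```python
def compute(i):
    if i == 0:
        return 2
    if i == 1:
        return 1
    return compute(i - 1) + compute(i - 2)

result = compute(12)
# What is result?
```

Build up from base cases: compute(0)=2, compute(1)=1, compute(2)=3, compute(3)=4, compute(4)=7, compute(5)=11, compute(6)=18, ..., compute(12)=322

Answer: 322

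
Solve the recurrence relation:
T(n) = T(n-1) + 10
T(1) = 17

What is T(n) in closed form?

Unrolling: T(n) = T(1) + 10·(n-1) = 17 + 10(n-1) = 10n + 7.

Answer: T(n) = 10n + 7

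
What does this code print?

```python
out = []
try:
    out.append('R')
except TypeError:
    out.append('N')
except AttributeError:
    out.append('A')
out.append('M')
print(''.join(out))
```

Execution trace: 'R' (try body, no exception) → 'M' (after the try/except). Output: RM

Answer: RM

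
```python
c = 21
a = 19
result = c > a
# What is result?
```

Trace:
`c = 21` → c = 21
`a = 19` → a = 19
`result = c > a` → result = True
So result = True

Answer: True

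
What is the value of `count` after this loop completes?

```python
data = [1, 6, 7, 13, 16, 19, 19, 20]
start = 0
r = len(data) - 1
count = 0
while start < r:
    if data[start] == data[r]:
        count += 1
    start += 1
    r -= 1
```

Count matching pairs from ends
`count` takes the values: 0

Answer: 0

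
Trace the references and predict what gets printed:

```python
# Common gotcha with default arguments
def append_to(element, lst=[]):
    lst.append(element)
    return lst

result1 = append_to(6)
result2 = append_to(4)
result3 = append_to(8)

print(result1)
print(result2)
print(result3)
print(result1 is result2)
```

Key concept: mutable default argument gotcha.
Step by step:
`result1 = append_to(6)` → result1 = [6]
`result2 = append_to(4)` → result1 = [6, 4] (same object as result2); result2 = [6, 4] (same object as result1)
`result3 = append_to(8)` → result1 = [6, 4, 8] (same object as result2, result3); result2 = [6, 4, 8] (same object as result1, result3); result3 = [6, 4, 8] (same object as result1, result2)
`print(result1)` → prints [6, 4, 8]
`print(result2)` → prints [6, 4, 8]
`print(result3)` → prints [6, 4, 8]
`print(result1 is result2)` → prints True

Answer:
[6, 4, 8]
[6, 4, 8]
[6, 4, 8]
True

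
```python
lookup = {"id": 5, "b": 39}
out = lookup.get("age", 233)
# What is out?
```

Trace:
`lookup = {"id": 5, "b": 39}` → lookup = {'id': 5, 'b': 39}
`out = lookup.get("age", 233)` → out = 233
So out = 233

Answer: 233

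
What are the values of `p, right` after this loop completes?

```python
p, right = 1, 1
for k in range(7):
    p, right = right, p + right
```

Fibonacci: after 7 iterations
`p, right` takes the values: (1, 1) → (1, 2) → (2, 3) → (3, 5) → (5, 8) → (8, 13) → (13, 21) → (21, 34)

Answer: 21, 34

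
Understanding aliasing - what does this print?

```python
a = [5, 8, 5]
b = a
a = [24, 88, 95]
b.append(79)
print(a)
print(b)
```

Key concept: rebinding vs mutation: a is rebound to a new list, b still points at the original.
Step by step:
`a = [5, 8, 5]` → a = [5, 8, 5]
`b = a` → b = [5, 8, 5] (same object as a)
`a = [24, 88, 95]` → a = [24, 88, 95]
`b.append(79)` → b = [5, 8, 5, 79]
`print(a)` → prints [24, 88, 95]
`print(b)` → prints [5, 8, 5, 79]

Answer:
[24, 88, 95]
[5, 8, 5, 79]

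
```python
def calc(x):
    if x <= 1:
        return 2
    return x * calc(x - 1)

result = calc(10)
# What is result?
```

calc(10) = 10 * 9 * 8 * 7 * 6 * 5 * 4 * 3 * 2 * 2 = 7257600

Answer: 7257600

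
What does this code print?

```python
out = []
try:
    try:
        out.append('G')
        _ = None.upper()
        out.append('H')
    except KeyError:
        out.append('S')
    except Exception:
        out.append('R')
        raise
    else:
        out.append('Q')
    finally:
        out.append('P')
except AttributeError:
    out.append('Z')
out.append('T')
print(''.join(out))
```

Execution trace: 'G' (inner try body) → 'R' (inner except Exception) → 'P' (inner finally) → 'Z' (outer except AttributeError) → 'T' (after the try/except). Output: GRPZT

Answer: GRPZT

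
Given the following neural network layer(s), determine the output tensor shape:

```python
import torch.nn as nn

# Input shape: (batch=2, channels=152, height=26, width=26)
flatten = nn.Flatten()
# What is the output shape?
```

Input: (2, 152, 26, 26) -> Output: (2, 102752)

Answer: (2, 102752)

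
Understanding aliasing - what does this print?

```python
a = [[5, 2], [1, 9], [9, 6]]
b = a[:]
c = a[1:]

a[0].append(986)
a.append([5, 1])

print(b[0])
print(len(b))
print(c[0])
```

Key concept: slice with nested mutation.
Step by step:
`a = [[5, 2], [1, 9], [9, 6]]` → a = [[5, 2], [1, 9], [9, 6]]
`b = a[:]` → b = [[5, 2], [1, 9], [9, 6]]
`c = a[1:]` → c = [[1, 9], [9, 6]]
`a[0].append(986)` → a = [[5, 2, 986], [1, 9], [9, 6]]; b = [[5, 2, 986], [1, 9], [9, 6]]
`a.append([5, 1])` → a = [[5, 2, 986], [1, 9], [9, 6], [5, 1]]
`print(b[0])` → prints [5, 2, 986]
`print(len(b))` → prints 3
`print(c[0])` → prints [1, 9]

Answer:
[5, 2, 986]
3
[1, 9]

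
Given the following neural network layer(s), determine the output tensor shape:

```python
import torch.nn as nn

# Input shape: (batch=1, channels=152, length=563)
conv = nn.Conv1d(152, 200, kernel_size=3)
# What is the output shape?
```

Input: (1, 152, 563) -> Output: (1, 200, 561)

Answer: (1, 200, 561)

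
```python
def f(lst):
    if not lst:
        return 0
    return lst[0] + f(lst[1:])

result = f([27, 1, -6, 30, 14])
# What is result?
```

27 + 1 + (-6) + 30 + 14 + 0 = 66

Answer: 66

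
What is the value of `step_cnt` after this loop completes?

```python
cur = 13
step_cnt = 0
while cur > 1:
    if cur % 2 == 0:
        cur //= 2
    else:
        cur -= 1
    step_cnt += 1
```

Steps to reduce 13 to 1
`step_cnt` takes the values: 0 → 1 → 2 → 3 → 4 → 5

Answer: 5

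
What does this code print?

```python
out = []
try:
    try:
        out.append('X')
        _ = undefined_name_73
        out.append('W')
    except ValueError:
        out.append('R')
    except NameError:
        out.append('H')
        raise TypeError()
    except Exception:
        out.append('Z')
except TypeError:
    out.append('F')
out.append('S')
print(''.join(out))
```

Execution trace: 'X' (try body) → 'H' (except NameError) → 'F' (outer except TypeError) → 'S' (after the try/except). Output: XHFS

Answer: XHFS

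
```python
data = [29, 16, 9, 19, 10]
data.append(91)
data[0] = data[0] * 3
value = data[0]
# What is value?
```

Trace:
`data = [29, 16, 9, 19, 10]` → data = [29, 16, 9, 19, 10]
`data.append(91)` → data = [29, 16, 9, 19, 10, 91]
`data[0] = data[0] * 3` → data = [87, 16, 9, 19, 10, 91]
`value = data[0]` → value = 87
So value = 87

Answer: 87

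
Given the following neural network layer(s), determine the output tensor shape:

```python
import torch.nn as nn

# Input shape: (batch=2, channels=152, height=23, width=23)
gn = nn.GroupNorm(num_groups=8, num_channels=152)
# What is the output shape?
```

Input: (2, 152, 23, 23) -> Output: (2, 152, 23, 23)

Answer: (2, 152, 23, 23)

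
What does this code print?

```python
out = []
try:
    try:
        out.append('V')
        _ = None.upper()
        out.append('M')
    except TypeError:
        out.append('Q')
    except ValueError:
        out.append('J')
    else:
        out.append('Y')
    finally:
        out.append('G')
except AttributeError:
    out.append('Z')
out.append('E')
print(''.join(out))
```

Execution trace: 'V' (try body) → 'G' (finally) → 'Z' (outer except AttributeError) → 'E' (after the try/except). Output: VGZE

Answer: VGZE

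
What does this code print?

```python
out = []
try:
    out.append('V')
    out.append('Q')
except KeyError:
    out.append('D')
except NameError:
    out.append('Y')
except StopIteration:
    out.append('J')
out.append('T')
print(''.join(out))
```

Execution trace: 'V' (try body) → 'Q' (try body, no exception) → 'T' (after the try/except). Output: VQT

Answer: VQT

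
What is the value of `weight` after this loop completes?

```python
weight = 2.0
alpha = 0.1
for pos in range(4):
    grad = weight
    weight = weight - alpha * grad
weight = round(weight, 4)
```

Gradient descent: w = 2.0 * (1 - 0.1)^4
`weight` takes the values: 2.0 → 1.8 → 1.62 → 1.458 → 1.3122

Answer: 1.3122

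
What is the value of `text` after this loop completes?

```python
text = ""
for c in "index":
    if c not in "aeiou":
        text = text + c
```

Remove vowels from 'index'
`text` takes the values: "" → "n" → "nd" → "ndx"

Answer: "ndx"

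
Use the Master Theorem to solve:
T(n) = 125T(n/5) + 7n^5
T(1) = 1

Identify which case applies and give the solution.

a=125, b=5, f(n)=7n^5. log_5(125) = 3. Since c=5 > 3 and the regularity condition holds (125(n/5)^5 = (125/5^5)n^5 with 125/5^5 < 1), Case 3 applies: T(n) = Θ(f(n)) = O(n^5).

Answer: O(n^5) - Case 3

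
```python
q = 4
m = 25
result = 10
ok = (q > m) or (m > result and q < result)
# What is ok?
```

Trace:
`q = 4` → q = 4
`m = 25` → m = 25
`result = 10` → result = 10
`ok = (q > m) or (m > result and q < result)` → ok = True
So ok = True

Answer: True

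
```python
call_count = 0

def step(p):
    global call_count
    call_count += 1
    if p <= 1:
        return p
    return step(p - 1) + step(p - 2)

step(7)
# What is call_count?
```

Calls(p) = 1 + Calls(p-1) + Calls(p-2); Calls(0)=Calls(1)=1. For p=7 this gives 41.

Answer: 41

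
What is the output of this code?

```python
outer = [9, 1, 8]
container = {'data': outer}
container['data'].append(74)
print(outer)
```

Key concept: dict holds reference to list.
Step by step:
`outer = [9, 1, 8]` → outer = [9, 1, 8]
`container = {'data': outer}` → container = {'data': [9, 1, 8]}
`container['data'].append(74)` → outer = [9, 1, 8, 74]; container = {'data': [9, 1, 8, 74]}
`print(outer)` → prints [9, 1, 8, 74]

Answer: [9, 1, 8, 74]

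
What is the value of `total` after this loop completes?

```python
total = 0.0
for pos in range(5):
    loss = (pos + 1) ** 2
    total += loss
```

Sum of squared losses 1² + 2² + ... + 5²
`total` takes the values: 0.0 → 1.0 → 5.0 → 14.0 → 30.0 → 55.0

Answer: 55.0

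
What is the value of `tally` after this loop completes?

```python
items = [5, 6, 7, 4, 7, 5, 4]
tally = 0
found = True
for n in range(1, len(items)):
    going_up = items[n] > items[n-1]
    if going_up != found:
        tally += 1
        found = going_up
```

Count direction changes in [5, 6, 7, 4, 7, 5, 4]
`tally` takes the values: 0 → 1 → 2 → 3

Answer: 3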